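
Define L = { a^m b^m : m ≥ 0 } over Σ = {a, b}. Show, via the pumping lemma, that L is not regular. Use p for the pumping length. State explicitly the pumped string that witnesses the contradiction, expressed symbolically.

Assume L is regular; let p be its pumping constant.
Choose w = a^p b^p, which is in L with |w| = 2p ≥ p.
Write w = xyz as guaranteed by the lemma, with |xy| ≤ p and |y| ≥ 1.
Because |xy| ≤ p and w begins with p copies of a, we have y = a^k with 1 ≤ k ≤ p.
Pump with i = 2: xy^2z = a^{p+k} b^p. For this to lie in L we would need p = p+k, which forces k = 0. But k ≥ 1, so xy^2z ∉ L.
This contradicts the pumping lemma, so L is not regular.

a^{p+k} b^p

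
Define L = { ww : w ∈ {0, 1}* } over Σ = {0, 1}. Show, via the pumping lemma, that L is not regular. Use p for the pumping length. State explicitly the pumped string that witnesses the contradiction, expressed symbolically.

Toward a contradiction, assume L is regular with pumping length p.
Take w = 0^p 1^p 0^p 1^p = uu where u = 0^p1^p; then w ∈ L and |w| = 4p ≥ p.
By the pumping lemma, w = xyz with |xy| ≤ p and |y| > 0.
Since the first p symbols of w are all 0's and |xy| ≤ p, y lies entirely in the leading 0-block: y = 0^k for some k with 1 ≤ k ≤ p.
Pump with i = 2: xy^2z = 0^{p+k} 1^p 0^p 1^p, of length 4p+k. Suppose this equals vv. The string starts with 0 and ends with 1, so v does too; thus the boundary between the two copies of v is a 1→0 transition. There is exactly one such transition, at position 2p+k, so |v| = 2p+k and |vv| = 4p+2k ≠ 4p+k since k ≥ 1. So xy^2z ∉ L.
This contradicts the pumping lemma, so L is not regular.

0^{p+k} 1^p 0^p 1^p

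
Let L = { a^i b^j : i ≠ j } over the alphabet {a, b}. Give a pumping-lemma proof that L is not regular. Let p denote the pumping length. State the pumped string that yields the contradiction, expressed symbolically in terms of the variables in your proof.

a^{p+p!} b^{p+p!}

Assume L is regular. Let p be the pumping length given by the pumping lemma.
Choose w = a^p b^{p+p!}. Since p ≠ p+p!, w ∈ L; and |w| ≥ p.
The pumping lemma gives a decomposition w = xyz where |xy| ≤ p and |y| ≥ 1.
The first p characters of w are a's, so xy (and hence y) consists only of a's. Write y = a^k, 1 ≤ k ≤ p.
Since 1 ≤ k ≤ p, k divides p!; set t = 1 + p!/k. Then xy^t z has p + (p!/k)·k = p + p! copies of a. Now the a-count equals the b-count, so i ≠ j fails. So xy^t z = a^{p+p!} b^{p+p!} ∉ L.
This contradicts the pumping lemma, so L is not regular.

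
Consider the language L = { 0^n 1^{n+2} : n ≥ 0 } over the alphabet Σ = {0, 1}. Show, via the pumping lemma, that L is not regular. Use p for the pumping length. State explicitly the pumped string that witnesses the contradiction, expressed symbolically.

0^{p+k} 1^{p+2}

Assume L is regular. Let p be the pumping length given by the pumping lemma.
Let w = 0^p 1^{p+2} ∈ L; note |w| = 2p+2 ≥ p.
By the pumping lemma, w = xyz with |xy| ≤ p and y is nonempty.
The first p characters of w are 0's, so xy (and hence y) consists only of 0's. Write y = 0^k, 1 ≤ k ≤ p.
Pump with i = 2: xy^2z = 0^{p+k} 1^{p+2}. For this to lie in L we would need p+2 = (p+k)+2, which forces k = 0. But k ≥ 1, so xy^2z ∉ L.
This is a contradiction; hence L is not regular.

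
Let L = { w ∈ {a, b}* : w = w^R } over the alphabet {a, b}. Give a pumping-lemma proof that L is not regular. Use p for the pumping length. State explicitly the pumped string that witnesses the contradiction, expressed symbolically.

Suppose for contradiction that L is regular, and let p be the pumping length.
Take w = a^p b a^p, a palindrome of length 2p+1 ≥ p.
The pumping lemma gives a decomposition w = xyz where |xy| ≤ p and |y| > 0.
The first p characters of w are a's, so xy (and hence y) consists only of a's. Write y = a^k, 1 ≤ k ≤ p.
Pump with i = 2: xy^2z = a^{p+k} b a^p. Its reverse is a^p b a^{p+k}, which differs from xy^2z since k ≥ 1. So xy^2z is not a palindrome and xy^2z ∉ L.
This contradicts the pumping lemma, so L is not regular.

a^{p+k} b a^p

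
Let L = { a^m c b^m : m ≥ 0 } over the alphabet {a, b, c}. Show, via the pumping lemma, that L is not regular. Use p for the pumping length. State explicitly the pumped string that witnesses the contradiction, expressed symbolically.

a^{p+k} c b^p

Toward a contradiction, assume L is regular with pumping length p.
Take w = a^p c b^p ∈ L with |w| = 2p+1 ≥ p.
By the pumping lemma, w = xyz with |xy| ≤ p and |y| > 0.
Because |xy| ≤ p and w begins with p copies of a, we have y = a^k with 1 ≤ k ≤ p.
Pump with i = 2: xy^2z = a^{p+k} c b^p, which would require p+k = p. But k ≥ 1, so xy^2z ∉ L.
This is a contradiction; hence L is not regular.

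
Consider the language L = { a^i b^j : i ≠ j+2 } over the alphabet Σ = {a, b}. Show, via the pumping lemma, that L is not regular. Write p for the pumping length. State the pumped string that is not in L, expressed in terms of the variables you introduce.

Assume L is regular; let p be its pumping constant.
Choose w = a^p b^{p+p!-2}. Since p ≠ (p+p!-2)+2 = p+p!, w ∈ L; and |w| ≥ p.
The pumping lemma gives a decomposition w = xyz where |xy| ≤ p and |y| > 0.
The first p characters of w are a's, so xy (and hence y) consists only of a's. Write y = a^k, 1 ≤ k ≤ p.
Since 1 ≤ k ≤ p, k divides p!; set t = 1 + p!/k. Then xy^t z has p + (p!/k)·k = p + p! copies of a. Now the a-count is p+p! and (b-count)+2 = (p+p!-2)+2 = p+p!, so i ≠ j+2 fails. So xy^t z = a^{p+p!} b^{p+p!-2} ∉ L.
This contradicts the pumping lemma, so L is not regular.

a^{p+p!} b^{p+p!-2}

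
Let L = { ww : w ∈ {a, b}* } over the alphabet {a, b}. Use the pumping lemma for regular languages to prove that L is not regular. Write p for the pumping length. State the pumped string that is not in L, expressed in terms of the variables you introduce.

Assume L is regular. Let p be the pumping length given by the pumping lemma.
Take w = a^p b^p a^p b^p = uu where u = a^pb^p; then w ∈ L and |w| = 4p ≥ p.
The pumping lemma gives a decomposition w = xyz where |xy| ≤ p and y is nonempty.
The first p characters of w are a's, so xy (and hence y) consists only of a's. Write y = a^k, 1 ≤ k ≤ p.
Pump with i = 2: xy^2z = a^{p+k} b^p a^p b^p, of length 4p+k. Suppose this equals vv. The string starts with a and ends with b, so v does too; thus the boundary between the two copies of v is a b→a transition. There is exactly one such transition, at position 2p+k, so |v| = 2p+k and |vv| = 4p+2k ≠ 4p+k since k ≥ 1. So xy^2z ∉ L.
This contradicts the pumping lemma, so L is not regular.

a^{p+k} b^p a^p b^p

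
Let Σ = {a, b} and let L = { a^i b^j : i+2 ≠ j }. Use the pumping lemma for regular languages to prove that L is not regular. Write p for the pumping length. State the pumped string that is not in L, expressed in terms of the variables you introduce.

Suppose for contradiction that L is regular, and let p be the pumping length.
Choose w = a^p b^{p+p!+2}. Since p ≠ (p+p!+2)-2 = p+p!, w ∈ L; and |w| ≥ p.
The pumping lemma gives a decomposition w = xyz where |xy| ≤ p and |y| ≥ 1.
Since the first p symbols of w are all a's and |xy| ≤ p, y lies entirely in the leading a-block: y = a^k for some k with 1 ≤ k ≤ p.
Since 1 ≤ k ≤ p, k divides p!; set t = 1 + p!/k. Then xy^t z has p + (p!/k)·k = p + p! copies of a. Now the a-count is p+p! and (b-count)-2 = (p+p!+2)-2 = p+p!, so i+2 ≠ j fails. So xy^t z = a^{p+p!} b^{p+p!+2} ∉ L.
Contradiction. Therefore L is not regular.

a^{p+p!} b^{p+p!+2}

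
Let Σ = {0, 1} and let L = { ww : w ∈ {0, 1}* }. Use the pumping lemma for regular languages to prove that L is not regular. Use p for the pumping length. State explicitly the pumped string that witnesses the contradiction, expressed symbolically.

Assume L is regular; let p be its pumping constant.
Take w = 0^p 1^p 0^p 1^p = uu where u = 0^p1^p; then w ∈ L and |w| = 4p ≥ p.
The pumping lemma gives a decomposition w = xyz where |xy| ≤ p and y is nonempty.
Because |xy| ≤ p and w begins with p copies of 0, we have y = 0^k with 1 ≤ k ≤ p.
Pump with i = 2: xy^2z = 0^{p+k} 1^p 0^p 1^p, of length 4p+k. Suppose this equals vv. The string starts with 0 and ends with 1, so v does too; thus the boundary between the two copies of v is a 1→0 transition. There is exactly one such transition, at position 2p+k, so |v| = 2p+k and |vv| = 4p+2k ≠ 4p+k since k ≥ 1. So xy^2z ∉ L.
This is a contradiction; hence L is not regular.

0^{p+k} 1^p 0^p 1^p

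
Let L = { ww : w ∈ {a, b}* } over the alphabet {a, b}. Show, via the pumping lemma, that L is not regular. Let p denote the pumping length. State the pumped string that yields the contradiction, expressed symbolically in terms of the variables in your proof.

a^{p+k} b^p a^p b^p

Assume L is regular. Let p be the pumping length given by the pumping lemma.
Take w = a^p b^p a^p b^p = uu where u = a^pb^p; then w ∈ L and |w| = 4p ≥ p.
By the pumping lemma, w = xyz with |xy| ≤ p and |y| ≥ 1.
Because |xy| ≤ p and w begins with p copies of a, we have y = a^k with 1 ≤ k ≤ p.
Pump with i = 2: xy^2z = a^{p+k} b^p a^p b^p, of length 4p+k. Suppose this equals vv. The string starts with a and ends with b, so v does too; thus the boundary between the two copies of v is a b→a transition. There is exactly one such transition, at position 2p+k, so |v| = 2p+k and |vv| = 4p+2k ≠ 4p+k since k ≥ 1. So xy^2z ∉ L.
This contradicts the pumping lemma, so L is not regular.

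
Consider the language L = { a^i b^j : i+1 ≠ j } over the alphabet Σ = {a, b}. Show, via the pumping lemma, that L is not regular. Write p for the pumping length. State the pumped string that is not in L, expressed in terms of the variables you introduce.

a^{p+p!} b^{p+p!+1}

Suppose for contradiction that L is regular, and let p be the pumping length.
Choose w = a^p b^{p+p!+1}. Since p ≠ (p+p!+1)-1 = p+p!, w ∈ L; and |w| ≥ p.
The pumping lemma gives a decomposition w = xyz where |xy| ≤ p and |y| ≥ 1.
The first p characters of w are a's, so xy (and hence y) consists only of a's. Write y = a^k, 1 ≤ k ≤ p.
Since 1 ≤ k ≤ p, k divides p!; set t = 1 + p!/k. Then xy^t z has p + (p!/k)·k = p + p! copies of a. Now the a-count is p+p! and (b-count)-1 = (p+p!+1)-1 = p+p!, so i+1 ≠ j fails. So xy^t z = a^{p+p!} b^{p+p!+1} ∉ L.
This is a contradiction; hence L is not regular.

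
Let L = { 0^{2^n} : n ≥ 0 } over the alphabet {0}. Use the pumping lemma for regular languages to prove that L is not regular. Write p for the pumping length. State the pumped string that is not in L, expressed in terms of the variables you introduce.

Toward a contradiction, assume L is regular with pumping length p.
Take w = 0^{2^p} ∈ L with |w| = 2^p ≥ p.
The pumping lemma gives a decomposition w = xyz where |xy| ≤ p and |y| ≥ 1.
Then y = 0^k for some k with 1 ≤ k ≤ p.
Pump with i = 2: xy^2z = 0^{2^p+k}. Since 1 ≤ k ≤ p < 2^p, we have 2^p < 2^p+k < 2^{p+1}, so 2^p+k is not a power of 2. So xy^2z ∉ L.
This is a contradiction; hence L is not regular.

0^{2^p+k}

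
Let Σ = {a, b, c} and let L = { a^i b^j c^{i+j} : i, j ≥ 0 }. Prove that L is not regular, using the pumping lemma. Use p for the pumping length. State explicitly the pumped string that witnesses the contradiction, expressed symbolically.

Assume L is regular. Let p be the pumping length given by the pumping lemma.
Take w = a^p b^p c^{2p} ∈ L (with i=j=p, i+j=2p), |w| = 4p ≥ p.
Write w = xyz as guaranteed by the lemma, with |xy| ≤ p and |y| > 0.
Since the first p symbols of w are all a's and |xy| ≤ p, y lies entirely in the leading a-block: y = a^k for some k with 1 ≤ k ≤ p.
Consider xy^2z = a^{p+k} b^p c^{2p}. Now the a- and b-counts sum to 2p+k, but the c-count is 2p ≠ 2p+k. So xy^2z ∉ L.
Contradiction. Therefore L is not regular.

a^{p+k} b^p c^{2p}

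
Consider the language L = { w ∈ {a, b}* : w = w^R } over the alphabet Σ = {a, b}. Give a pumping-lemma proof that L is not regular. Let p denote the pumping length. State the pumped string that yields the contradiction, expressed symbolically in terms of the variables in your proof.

Toward a contradiction, assume L is regular with pumping length p.
Take w = a^p b a^p, a palindrome of length 2p+1 ≥ p.
By the pumping lemma, w = xyz with |xy| ≤ p and |y| > 0.
The first p characters of w are a's, so xy (and hence y) consists only of a's. Write y = a^k, 1 ≤ k ≤ p.
Pump with i = 2: xy^2z = a^{p+k} b a^p. Its reverse is a^p b a^{p+k}, which differs from xy^2z since k ≥ 1. So xy^2z is not a palindrome and xy^2z ∉ L.
Contradiction. Therefore L is not regular.

a^{p+k} b a^p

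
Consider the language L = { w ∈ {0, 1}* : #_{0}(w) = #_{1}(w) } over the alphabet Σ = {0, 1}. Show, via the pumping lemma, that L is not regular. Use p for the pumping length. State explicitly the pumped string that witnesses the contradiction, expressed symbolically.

Assume L is regular; let p be its pumping constant.
Choose w = 0^p 1^p ∈ L with |w| = 2p ≥ p.
The pumping lemma gives a decomposition w = xyz where |xy| ≤ p and y is nonempty.
The first p characters of w are 0's, so xy (and hence y) consists only of 0's. Write y = 0^k, 1 ≤ k ≤ p.
Pump with i = 2: xy^2z = 0^{p+k} 1^p has p+k occurrences of 0 but only p of 1. Since k ≥ 1 the counts differ, so xy^2z ∉ L.
This is a contradiction; hence L is not regular.

0^{p+k} 1^p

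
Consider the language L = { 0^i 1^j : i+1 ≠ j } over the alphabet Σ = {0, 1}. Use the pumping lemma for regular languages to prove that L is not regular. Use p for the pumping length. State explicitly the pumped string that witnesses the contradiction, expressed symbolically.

Assume L is regular. Let p be the pumping length given by the pumping lemma.
Choose w = 0^p 1^{p+p!+1}. Since p ≠ (p+p!+1)-1 = p+p!, w ∈ L; and |w| ≥ p.
By the pumping lemma, w = xyz with |xy| ≤ p and |y| ≥ 1.
Because |xy| ≤ p and w begins with p copies of 0, we have y = 0^k with 1 ≤ k ≤ p.
Since 1 ≤ k ≤ p, k divides p!; set t = 1 + p!/k. Then xy^t z has p + (p!/k)·k = p + p! copies of 0. Now the 0-count is p+p! and (1-count)-1 = (p+p!+1)-1 = p+p!, so i+1 ≠ j fails. So xy^t z = 0^{p+p!} 1^{p+p!+1} ∉ L.
Contradiction. Therefore L is not regular.

0^{p+p!} 1^{p+p!+1}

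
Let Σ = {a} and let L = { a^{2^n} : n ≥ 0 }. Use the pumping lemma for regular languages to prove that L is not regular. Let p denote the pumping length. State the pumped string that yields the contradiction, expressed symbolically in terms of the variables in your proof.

a^{2^p+k}

Assume L is regular; let p be its pumping constant.
Take w = a^{2^p} ∈ L with |w| = 2^p ≥ p.
Write w = xyz as guaranteed by the lemma, with |xy| ≤ p and y is nonempty.
Then y = a^k for some k with 1 ≤ k ≤ p.
Pump with i = 2: xy^2z = a^{2^p+k}. Since 1 ≤ k ≤ p < 2^p, we have 2^p < 2^p+k < 2^{p+1}, so 2^p+k is not a power of 2. So xy^2z ∉ L.
This is a contradiction; hence L is not regular.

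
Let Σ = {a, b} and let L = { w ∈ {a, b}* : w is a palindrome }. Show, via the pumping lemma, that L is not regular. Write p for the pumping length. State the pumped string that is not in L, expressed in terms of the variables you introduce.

a^{p+k} b a^p

Toward a contradiction, assume L is regular with pumping length p.
Take w = a^p b a^p, a palindrome of length 2p+1 ≥ p.
By the pumping lemma, w = xyz with |xy| ≤ p and y is nonempty.
The first p characters of w are a's, so xy (and hence y) consists only of a's. Write y = a^k, 1 ≤ k ≤ p.
Pump with i = 2: xy^2z = a^{p+k} b a^p. Its reverse is a^p b a^{p+k}, which differs from xy^2z since k ≥ 1. So xy^2z is not a palindrome and xy^2z ∉ L.
This contradicts the pumping lemma, so L is not regular.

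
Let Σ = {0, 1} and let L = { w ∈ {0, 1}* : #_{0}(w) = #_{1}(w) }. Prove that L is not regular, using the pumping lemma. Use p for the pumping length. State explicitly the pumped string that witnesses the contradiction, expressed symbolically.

Toward a contradiction, assume L is regular with pumping length p.
Choose w = 0^p 1^p ∈ L with |w| = 2p ≥ p.
Write w = xyz as guaranteed by the lemma, with |xy| ≤ p and |y| > 0.
The first p characters of w are 0's, so xy (and hence y) consists only of 0's. Write y = 0^k, 1 ≤ k ≤ p.
Pump with i = 2: xy^2z = 0^{p+k} 1^p has p+k occurrences of 0 but only p of 1. Since k ≥ 1 the counts differ, so xy^2z ∉ L.
This is a contradiction; hence L is not regular.

0^{p+k} 1^p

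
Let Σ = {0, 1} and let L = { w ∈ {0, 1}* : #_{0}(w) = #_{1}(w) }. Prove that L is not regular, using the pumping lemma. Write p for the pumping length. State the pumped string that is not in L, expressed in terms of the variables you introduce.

Toward a contradiction, assume L is regular with pumping length p.
Choose w = 0^p 1^p ∈ L with |w| = 2p ≥ p.
By the pumping lemma, w = xyz with |xy| ≤ p and |y| > 0.
The first p characters of w are 0's, so xy (and hence y) consists only of 0's. Write y = 0^k, 1 ≤ k ≤ p.
Pump with i = 2: xy^2z = 0^{p+k} 1^p has p+k occurrences of 0 but only p of 1. Since k ≥ 1 the counts differ, so xy^2z ∉ L.
Contradiction. Therefore L is not regular.

0^{p+k} 1^p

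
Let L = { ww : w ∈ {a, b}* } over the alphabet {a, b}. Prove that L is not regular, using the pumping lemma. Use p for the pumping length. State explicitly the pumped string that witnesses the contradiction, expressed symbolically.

a^{p+k} b^p a^p b^p

Suppose for contradiction that L is regular, and let p be the pumping length.
Take w = a^p b^p a^p b^p = uu where u = a^pb^p; then w ∈ L and |w| = 4p ≥ p.
Write w = xyz as guaranteed by the lemma, with |xy| ≤ p and |y| ≥ 1.
Because |xy| ≤ p and w begins with p copies of a, we have y = a^k with 1 ≤ k ≤ p.
Pump with i = 2: xy^2z = a^{p+k} b^p a^p b^p, of length 4p+k. Suppose this equals vv. The string starts with a and ends with b, so v does too; thus the boundary between the two copies of v is a b→a transition. There is exactly one such transition, at position 2p+k, so |v| = 2p+k and |vv| = 4p+2k ≠ 4p+k since k ≥ 1. So xy^2z ∉ L.
Contradiction. Therefore L is not regular.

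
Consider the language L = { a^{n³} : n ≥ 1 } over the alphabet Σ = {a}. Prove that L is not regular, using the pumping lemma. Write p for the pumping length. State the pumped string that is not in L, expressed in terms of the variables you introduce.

a^{p³+k}

Assume L is regular. Let p be the pumping length given by the pumping lemma.
Take w = a^{p³} ∈ L with |w| = p³ ≥ p.
Write w = xyz as guaranteed by the lemma, with |xy| ≤ p and y is nonempty.
Then y = a^k for some k with 1 ≤ k ≤ p.
Pump with i = 2: xy^2z = a^{p³+k}. Since 1 ≤ k ≤ p, p³ < p³+k ≤ p³+p < p³+3p²+3p+1 = (p+1)³, so p³+k is not a perfect cube. So xy^2z ∉ L.
Contradiction. Therefore L is not regular.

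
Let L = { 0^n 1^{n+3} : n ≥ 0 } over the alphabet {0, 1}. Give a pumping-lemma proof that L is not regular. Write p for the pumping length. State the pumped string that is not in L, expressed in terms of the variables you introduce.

Suppose for contradiction that L is regular, and let p be the pumping length.
Let w = 0^p 1^{p+3} ∈ L; note |w| = 2p+3 ≥ p.
By the pumping lemma, w = xyz with |xy| ≤ p and y is nonempty.
Because |xy| ≤ p and w begins with p copies of 0, we have y = 0^k with 1 ≤ k ≤ p.
Pump with i = 2: xy^2z = 0^{p+k} 1^{p+3}. For this to lie in L we would need p+3 = (p+k)+3, which forces k = 0. But k ≥ 1, so xy^2z ∉ L.
This is a contradiction; hence L is not regular.

0^{p+k} 1^{p+3}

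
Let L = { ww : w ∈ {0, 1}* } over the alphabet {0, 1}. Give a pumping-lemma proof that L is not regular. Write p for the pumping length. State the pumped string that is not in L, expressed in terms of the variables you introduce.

0^{p+k} 1^p 0^p 1^p

Suppose for contradiction that L is regular, and let p be the pumping length.
Take w = 0^p 1^p 0^p 1^p = uu where u = 0^p1^p; then w ∈ L and |w| = 4p ≥ p.
Write w = xyz as guaranteed by the lemma, with |xy| ≤ p and |y| > 0.
The first p characters of w are 0's, so xy (and hence y) consists only of 0's. Write y = 0^k, 1 ≤ k ≤ p.
Pump with i = 2: xy^2z = 0^{p+k} 1^p 0^p 1^p, of length 4p+k. Suppose this equals vv. The string starts with 0 and ends with 1, so v does too; thus the boundary between the two copies of v is a 1→0 transition. There is exactly one such transition, at position 2p+k, so |v| = 2p+k and |vv| = 4p+2k ≠ 4p+k since k ≥ 1. So xy^2z ∉ L.
This contradicts the pumping lemma, so L is not regular.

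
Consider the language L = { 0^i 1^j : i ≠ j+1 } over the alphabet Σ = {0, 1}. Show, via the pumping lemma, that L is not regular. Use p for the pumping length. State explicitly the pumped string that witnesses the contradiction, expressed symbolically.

0^{p+p!} 1^{p+p!-1}

Suppose for contradiction that L is regular, and let p be the pumping length.
Choose w = 0^p 1^{p+p!-1}. Since p ≠ (p+p!-1)+1 = p+p!, w ∈ L; and |w| ≥ p.
By the pumping lemma, w = xyz with |xy| ≤ p and |y| ≥ 1.
Because |xy| ≤ p and w begins with p copies of 0, we have y = 0^k with 1 ≤ k ≤ p.
Since 1 ≤ k ≤ p, k divides p!; set t = 1 + p!/k. Then xy^t z has p + (p!/k)·k = p + p! copies of 0. Now the 0-count is p+p! and (1-count)+1 = (p+p!-1)+1 = p+p!, so i ≠ j+1 fails. So xy^t z = 0^{p+p!} 1^{p+p!-1} ∉ L.
Contradiction. Therefore L is not regular.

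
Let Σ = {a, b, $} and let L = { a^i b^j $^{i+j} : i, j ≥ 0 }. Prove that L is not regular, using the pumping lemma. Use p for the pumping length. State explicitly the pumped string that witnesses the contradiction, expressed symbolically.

a^{p+k} b^p $^{2p}

Assume L is regular. Let p be the pumping length given by the pumping lemma.
Take w = a^p b^p $^{2p} ∈ L (with i=j=p, i+j=2p), |w| = 4p ≥ p.
Write w = xyz as guaranteed by the lemma, with |xy| ≤ p and |y| ≥ 1.
Since the first p symbols of w are all a's and |xy| ≤ p, y lies entirely in the leading a-block: y = a^k for some k with 1 ≤ k ≤ p.
Consider xy^2z = a^{p+k} b^p $^{2p}. Now the a- and b-counts sum to 2p+k, but the $-count is 2p ≠ 2p+k. So xy^2z ∉ L.
This is a contradiction; hence L is not regular.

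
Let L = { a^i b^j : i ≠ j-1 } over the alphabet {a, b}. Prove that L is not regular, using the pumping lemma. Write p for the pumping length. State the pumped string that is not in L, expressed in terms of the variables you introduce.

Assume L is regular; let p be its pumping constant.
Choose w = a^p b^{p+p!+1}. Since p ≠ (p+p!+1)-1 = p+p!, w ∈ L; and |w| ≥ p.
Write w = xyz as guaranteed by the lemma, with |xy| ≤ p and |y| > 0.
Since the first p symbols of w are all a's and |xy| ≤ p, y lies entirely in the leading a-block: y = a^k for some k with 1 ≤ k ≤ p.
Since 1 ≤ k ≤ p, k divides p!; set t = 1 + p!/k. Then xy^t z has p + (p!/k)·k = p + p! copies of a. Now the a-count is p+p! and (b-count)-1 = (p+p!+1)-1 = p+p!, so i ≠ j-1 fails. So xy^t z = a^{p+p!} b^{p+p!+1} ∉ L.
This contradicts the pumping lemma, so L is not regular.

a^{p+p!} b^{p+p!+1}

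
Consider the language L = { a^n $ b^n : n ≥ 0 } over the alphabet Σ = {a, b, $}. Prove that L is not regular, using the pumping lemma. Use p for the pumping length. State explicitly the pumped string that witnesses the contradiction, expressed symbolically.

Assume L is regular. Let p be the pumping length given by the pumping lemma.
Take w = a^p $ b^p ∈ L with |w| = 2p+1 ≥ p.
The pumping lemma gives a decomposition w = xyz where |xy| ≤ p and y is nonempty.
The first p characters of w are a's, so xy (and hence y) consists only of a's. Write y = a^k, 1 ≤ k ≤ p.
Pump with i = 2: xy^2z = a^{p+k} $ b^p, which would require p+k = p. But k ≥ 1, so xy^2z ∉ L.
This is a contradiction; hence L is not regular.

a^{p+k} $ b^p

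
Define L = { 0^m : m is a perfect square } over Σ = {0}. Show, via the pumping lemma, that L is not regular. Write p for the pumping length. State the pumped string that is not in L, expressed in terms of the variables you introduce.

0^{p²+k}

Assume L is regular; let p be its pumping constant.
Take w = 0^{p²} ∈ L with |w| = p² ≥ p.
The pumping lemma gives a decomposition w = xyz where |xy| ≤ p and y is nonempty.
Then y = 0^k for some k with 1 ≤ k ≤ p.
Pump with i = 2: xy^2z = 0^{p²+k}. Since 1 ≤ k ≤ p, p² < p²+k ≤ p²+p < (p+1)², so p²+k lies strictly between consecutive squares and is not a perfect square. So xy^2z ∉ L.
Contradiction. Therefore L is not regular.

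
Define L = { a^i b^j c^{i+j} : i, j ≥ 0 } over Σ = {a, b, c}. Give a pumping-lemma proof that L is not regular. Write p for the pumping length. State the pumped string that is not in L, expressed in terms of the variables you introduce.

Assume L is regular; let p be its pumping constant.
Take w = a^p b^p c^{2p} ∈ L (with i=j=p, i+j=2p), |w| = 4p ≥ p.
Write w = xyz as guaranteed by the lemma, with |xy| ≤ p and y is nonempty.
Because |xy| ≤ p and w begins with p copies of a, we have y = a^k with 1 ≤ k ≤ p.
Consider xy^2z = a^{p+k} b^p c^{2p}. Now the a- and b-counts sum to 2p+k, but the c-count is 2p ≠ 2p+k. So xy^2z ∉ L.
This is a contradiction; hence L is not regular.

a^{p+k} b^p c^{2p}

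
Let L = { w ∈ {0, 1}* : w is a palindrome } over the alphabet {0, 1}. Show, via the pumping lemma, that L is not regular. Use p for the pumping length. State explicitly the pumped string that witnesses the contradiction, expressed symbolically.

0^{p+k} 1 0^p

Assume L is regular. Let p be the pumping length given by the pumping lemma.
Take w = 0^p 1 0^p, a palindrome of length 2p+1 ≥ p.
Write w = xyz as guaranteed by the lemma, with |xy| ≤ p and |y| > 0.
Because |xy| ≤ p and w begins with p copies of 0, we have y = 0^k with 1 ≤ k ≤ p.
Pump with i = 2: xy^2z = 0^{p+k} 1 0^p. Its reverse is 0^p 1 0^{p+k}, which differs from xy^2z since k ≥ 1. So xy^2z is not a palindrome and xy^2z ∉ L.
This contradicts the pumping lemma, so L is not regular.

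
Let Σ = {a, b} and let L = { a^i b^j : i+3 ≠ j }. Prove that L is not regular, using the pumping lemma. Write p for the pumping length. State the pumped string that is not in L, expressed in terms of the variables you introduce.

a^{p+p!} b^{p+p!+3}

Suppose for contradiction that L is regular, and let p be the pumping length.
Choose w = a^p b^{p+p!+3}. Since p ≠ (p+p!+3)-3 = p+p!, w ∈ L; and |w| ≥ p.
Write w = xyz as guaranteed by the lemma, with |xy| ≤ p and |y| ≥ 1.
Since the first p symbols of w are all a's and |xy| ≤ p, y lies entirely in the leading a-block: y = a^k for some k with 1 ≤ k ≤ p.
Since 1 ≤ k ≤ p, k divides p!; set t = 1 + p!/k. Then xy^t z has p + (p!/k)·k = p + p! copies of a. Now the a-count is p+p! and (b-count)-3 = (p+p!+3)-3 = p+p!, so i+3 ≠ j fails. So xy^t z = a^{p+p!} b^{p+p!+3} ∉ L.
Contradiction. Therefore L is not regular.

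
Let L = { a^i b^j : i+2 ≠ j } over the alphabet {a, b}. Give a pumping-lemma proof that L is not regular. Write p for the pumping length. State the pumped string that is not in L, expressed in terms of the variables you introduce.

a^{p+p!} b^{p+p!+2}

Assume L is regular; let p be its pumping constant.
Choose w = a^p b^{p+p!+2}. Since p ≠ (p+p!+2)-2 = p+p!, w ∈ L; and |w| ≥ p.
By the pumping lemma, w = xyz with |xy| ≤ p and y is nonempty.
Because |xy| ≤ p and w begins with p copies of a, we have y = a^k with 1 ≤ k ≤ p.
Since 1 ≤ k ≤ p, k divides p!; set t = 1 + p!/k. Then xy^t z has p + (p!/k)·k = p + p! copies of a. Now the a-count is p+p! and (b-count)-2 = (p+p!+2)-2 = p+p!, so i+2 ≠ j fails. So xy^t z = a^{p+p!} b^{p+p!+2} ∉ L.
This is a contradiction; hence L is not regular.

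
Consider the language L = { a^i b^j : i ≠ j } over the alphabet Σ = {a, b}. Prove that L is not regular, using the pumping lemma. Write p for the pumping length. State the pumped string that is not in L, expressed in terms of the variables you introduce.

a^{p+p!} b^{p+p!}

Suppose for contradiction that L is regular, and let p be the pumping length.
Choose w = a^p b^{p+p!}. Since p ≠ p+p!, w ∈ L; and |w| ≥ p.
The pumping lemma gives a decomposition w = xyz where |xy| ≤ p and |y| ≥ 1.
Because |xy| ≤ p and w begins with p copies of a, we have y = a^k with 1 ≤ k ≤ p.
Since 1 ≤ k ≤ p, k divides p!; set t = 1 + p!/k. Then xy^t z has p + (p!/k)·k = p + p! copies of a. Now the a-count equals the b-count, so i ≠ j fails. So xy^t z = a^{p+p!} b^{p+p!} ∉ L.
Contradiction. Therefore L is not regular.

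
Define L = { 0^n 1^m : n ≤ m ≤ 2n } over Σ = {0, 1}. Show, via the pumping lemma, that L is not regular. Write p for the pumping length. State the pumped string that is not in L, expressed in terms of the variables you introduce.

0^{p+k} 1^p

Toward a contradiction, assume L is regular with pumping length p.
Take w = 0^p 1^p ∈ L (since p ≤ p ≤ 2p), with |w| = 2p ≥ p.
The pumping lemma gives a decomposition w = xyz where |xy| ≤ p and y is nonempty.
The first p characters of w are 0's, so xy (and hence y) consists only of 0's. Write y = 0^k, 1 ≤ k ≤ p.
Pump with i = 2: xy^2z = 0^{p+k} 1^p. Now n = p+k > p = m, so the condition n ≤ m fails. Thus xy^2z ∉ L.
This is a contradiction; hence L is not regular.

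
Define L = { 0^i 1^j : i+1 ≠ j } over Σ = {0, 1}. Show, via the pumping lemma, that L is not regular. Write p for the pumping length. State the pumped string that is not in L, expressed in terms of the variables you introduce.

0^{p+p!} 1^{p+p!+1}

Suppose for contradiction that L is regular, and let p be the pumping length.
Choose w = 0^p 1^{p+p!+1}. Since p ≠ (p+p!+1)-1 = p+p!, w ∈ L; and |w| ≥ p.
The pumping lemma gives a decomposition w = xyz where |xy| ≤ p and |y| > 0.
Since the first p symbols of w are all 0's and |xy| ≤ p, y lies entirely in the leading 0-block: y = 0^k for some k with 1 ≤ k ≤ p.
Since 1 ≤ k ≤ p, k divides p!; set t = 1 + p!/k. Then xy^t z has p + (p!/k)·k = p + p! copies of 0. Now the 0-count is p+p! and (1-count)-1 = (p+p!+1)-1 = p+p!, so i+1 ≠ j fails. So xy^t z = 0^{p+p!} 1^{p+p!+1} ∉ L.
This contradicts the pumping lemma, so L is not regular.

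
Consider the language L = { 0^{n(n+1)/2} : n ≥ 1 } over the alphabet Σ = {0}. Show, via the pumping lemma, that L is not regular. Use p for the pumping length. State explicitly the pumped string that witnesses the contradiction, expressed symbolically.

Assume L is regular. Let p be the pumping length given by the pumping lemma.
Take w = 0^{p(p+1)/2} ∈ L with |w| = p(p+1)/2 ≥ p.
Write w = xyz as guaranteed by the lemma, with |xy| ≤ p and |y| > 0.
Then y = 0^k for some k with 1 ≤ k ≤ p.
Pump with i = 2: xy^2z = 0^{p(p+1)/2+k}. Since 1 ≤ k ≤ p, p(p+1)/2 < p(p+1)/2+k ≤ p(p+1)/2+p < (p+1)(p+2)/2, so p(p+1)/2+k is strictly between consecutive triangular numbers. So xy^2z ∉ L.
This contradicts the pumping lemma, so L is not regular.

0^{p(p+1)/2+k}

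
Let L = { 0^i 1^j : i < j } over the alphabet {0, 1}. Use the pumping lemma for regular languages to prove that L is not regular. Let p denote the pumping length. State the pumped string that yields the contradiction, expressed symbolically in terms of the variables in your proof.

0^{p+k} 1^{p+1}

Toward a contradiction, assume L is regular with pumping length p.
Choose w = 0^p 1^{p+1} ∈ L, with |w| = 2p+1 ≥ p.
By the pumping lemma, w = xyz with |xy| ≤ p and |y| ≥ 1.
Since the first p symbols of w are all 0's and |xy| ≤ p, y lies entirely in the leading 0-block: y = 0^k for some k with 1 ≤ k ≤ p.
Consider xy^2z = 0^{p+k} 1^{p+1}. Since k ≥ 1, the 0-count p+k is at least p+1, so i < j fails; thus xy^2z ∉ L.
Contradiction. Therefore L is not regular.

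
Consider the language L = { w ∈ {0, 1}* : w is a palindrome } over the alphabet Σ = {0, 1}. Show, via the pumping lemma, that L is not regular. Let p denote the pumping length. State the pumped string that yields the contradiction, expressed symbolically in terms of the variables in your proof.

0^{p+k} 1 0^p

Suppose for contradiction that L is regular, and let p be the pumping length.
Take w = 0^p 1 0^p, a palindrome of length 2p+1 ≥ p.
The pumping lemma gives a decomposition w = xyz where |xy| ≤ p and |y| > 0.
The first p characters of w are 0's, so xy (and hence y) consists only of 0's. Write y = 0^k, 1 ≤ k ≤ p.
Pump with i = 2: xy^2z = 0^{p+k} 1 0^p. Its reverse is 0^p 1 0^{p+k}, which differs from xy^2z since k ≥ 1. So xy^2z is not a palindrome and xy^2z ∉ L.
Contradiction. Therefore L is not regular.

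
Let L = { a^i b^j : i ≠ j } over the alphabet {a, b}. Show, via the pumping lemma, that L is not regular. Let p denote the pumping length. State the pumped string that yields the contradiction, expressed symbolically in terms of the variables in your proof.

a^{p+p!} b^{p+p!}

Suppose for contradiction that L is regular, and let p be the pumping length.
Choose w = a^p b^{p+p!}. Since p ≠ p+p!, w ∈ L; and |w| ≥ p.
By the pumping lemma, w = xyz with |xy| ≤ p and |y| ≥ 1.
Since the first p symbols of w are all a's and |xy| ≤ p, y lies entirely in the leading a-block: y = a^k for some k with 1 ≤ k ≤ p.
Since 1 ≤ k ≤ p, k divides p!; set t = 1 + p!/k. Then xy^t z has p + (p!/k)·k = p + p! copies of a. Now the a-count equals the b-count, so i ≠ j fails. So xy^t z = a^{p+p!} b^{p+p!} ∉ L.
Contradiction. Therefore L is not regular.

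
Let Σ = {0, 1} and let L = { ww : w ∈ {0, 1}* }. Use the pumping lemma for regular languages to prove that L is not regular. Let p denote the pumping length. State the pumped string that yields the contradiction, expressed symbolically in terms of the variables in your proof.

0^{p+k} 1^p 0^p 1^p

Assume L is regular. Let p be the pumping length given by the pumping lemma.
Take w = 0^p 1^p 0^p 1^p = uu where u = 0^p1^p; then w ∈ L and |w| = 4p ≥ p.
Write w = xyz as guaranteed by the lemma, with |xy| ≤ p and |y| ≥ 1.
Because |xy| ≤ p and w begins with p copies of 0, we have y = 0^k with 1 ≤ k ≤ p.
Pump with i = 2: xy^2z = 0^{p+k} 1^p 0^p 1^p, of length 4p+k. Suppose this equals vv. The string starts with 0 and ends with 1, so v does too; thus the boundary between the two copies of v is a 1→0 transition. There is exactly one such transition, at position 2p+k, so |v| = 2p+k and |vv| = 4p+2k ≠ 4p+k since k ≥ 1. So xy^2z ∉ L.
Contradiction. Therefore L is not regular.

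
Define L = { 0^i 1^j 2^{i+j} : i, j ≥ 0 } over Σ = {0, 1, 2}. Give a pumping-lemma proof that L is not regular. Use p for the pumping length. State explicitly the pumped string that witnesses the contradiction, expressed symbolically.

Toward a contradiction, assume L is regular with pumping length p.
Take w = 0^p 1^p 2^{2p} ∈ L (with i=j=p, i+j=2p), |w| = 4p ≥ p.
By the pumping lemma, w = xyz with |xy| ≤ p and |y| > 0.
Because |xy| ≤ p and w begins with p copies of 0, we have y = 0^k with 1 ≤ k ≤ p.
Consider xy^2z = 0^{p+k} 1^p 2^{2p}. Now the 0- and 1-counts sum to 2p+k, but the 2-count is 2p ≠ 2p+k. So xy^2z ∉ L.
Contradiction. Therefore L is not regular.

0^{p+k} 1^p 2^{2p}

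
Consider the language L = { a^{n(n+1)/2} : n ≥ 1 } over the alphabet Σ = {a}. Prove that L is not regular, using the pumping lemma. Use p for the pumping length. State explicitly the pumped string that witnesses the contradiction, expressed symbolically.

Toward a contradiction, assume L is regular with pumping length p.
Take w = a^{p(p+1)/2} ∈ L with |w| = p(p+1)/2 ≥ p.
By the pumping lemma, w = xyz with |xy| ≤ p and y is nonempty.
Then y = a^k for some k with 1 ≤ k ≤ p.
Pump with i = 2: xy^2z = a^{p(p+1)/2+k}. Since 1 ≤ k ≤ p, p(p+1)/2 < p(p+1)/2+k ≤ p(p+1)/2+p < (p+1)(p+2)/2, so p(p+1)/2+k is strictly between consecutive triangular numbers. So xy^2z ∉ L.
This is a contradiction; hence L is not regular.

a^{p(p+1)/2+k}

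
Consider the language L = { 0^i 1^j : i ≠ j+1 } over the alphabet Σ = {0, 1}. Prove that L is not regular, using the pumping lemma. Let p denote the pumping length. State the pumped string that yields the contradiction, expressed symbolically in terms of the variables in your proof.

0^{p+p!} 1^{p+p!-1}

Suppose for contradiction that L is regular, and let p be the pumping length.
Choose w = 0^p 1^{p+p!-1}. Since p ≠ (p+p!-1)+1 = p+p!, w ∈ L; and |w| ≥ p.
Write w = xyz as guaranteed by the lemma, with |xy| ≤ p and |y| ≥ 1.
Because |xy| ≤ p and w begins with p copies of 0, we have y = 0^k with 1 ≤ k ≤ p.
Since 1 ≤ k ≤ p, k divides p!; set t = 1 + p!/k. Then xy^t z has p + (p!/k)·k = p + p! copies of 0. Now the 0-count is p+p! and (1-count)+1 = (p+p!-1)+1 = p+p!, so i ≠ j+1 fails. So xy^t z = 0^{p+p!} 1^{p+p!-1} ∉ L.
Contradiction. Therefore L is not regular.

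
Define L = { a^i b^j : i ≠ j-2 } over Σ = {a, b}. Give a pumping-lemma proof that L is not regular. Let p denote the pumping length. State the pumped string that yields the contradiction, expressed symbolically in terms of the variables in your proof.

a^{p+p!} b^{p+p!+2}

Toward a contradiction, assume L is regular with pumping length p.
Choose w = a^p b^{p+p!+2}. Since p ≠ (p+p!+2)-2 = p+p!, w ∈ L; and |w| ≥ p.
Write w = xyz as guaranteed by the lemma, with |xy| ≤ p and y is nonempty.
Since the first p symbols of w are all a's and |xy| ≤ p, y lies entirely in the leading a-block: y = a^k for some k with 1 ≤ k ≤ p.
Since 1 ≤ k ≤ p, k divides p!; set t = 1 + p!/k. Then xy^t z has p + (p!/k)·k = p + p! copies of a. Now the a-count is p+p! and (b-count)-2 = (p+p!+2)-2 = p+p!, so i ≠ j-2 fails. So xy^t z = a^{p+p!} b^{p+p!+2} ∉ L.
Contradiction. Therefore L is not regular.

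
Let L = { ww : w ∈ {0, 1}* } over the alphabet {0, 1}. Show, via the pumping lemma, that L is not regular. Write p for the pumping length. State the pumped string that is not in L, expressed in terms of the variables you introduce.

Toward a contradiction, assume L is regular with pumping length p.
Take w = 0^p 1^p 0^p 1^p = uu where u = 0^p1^p; then w ∈ L and |w| = 4p ≥ p.
By the pumping lemma, w = xyz with |xy| ≤ p and |y| > 0.
Because |xy| ≤ p and w begins with p copies of 0, we have y = 0^k with 1 ≤ k ≤ p.
Pump with i = 2: xy^2z = 0^{p+k} 1^p 0^p 1^p, of length 4p+k. Suppose this equals vv. The string starts with 0 and ends with 1, so v does too; thus the boundary between the two copies of v is a 1→0 transition. There is exactly one such transition, at position 2p+k, so |v| = 2p+k and |vv| = 4p+2k ≠ 4p+k since k ≥ 1. So xy^2z ∉ L.
This contradicts the pumping lemma, so L is not regular.

0^{p+k} 1^p 0^p 1^p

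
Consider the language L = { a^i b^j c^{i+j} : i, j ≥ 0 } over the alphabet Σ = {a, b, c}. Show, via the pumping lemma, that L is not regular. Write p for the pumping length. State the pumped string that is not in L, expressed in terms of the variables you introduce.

Assume L is regular; let p be its pumping constant.
Take w = a^p b^p c^{2p} ∈ L (with i=j=p, i+j=2p), |w| = 4p ≥ p.
Write w = xyz as guaranteed by the lemma, with |xy| ≤ p and y is nonempty.
Since the first p symbols of w are all a's and |xy| ≤ p, y lies entirely in the leading a-block: y = a^k for some k with 1 ≤ k ≤ p.
Consider xy^2z = a^{p+k} b^p c^{2p}. Now the a- and b-counts sum to 2p+k, but the c-count is 2p ≠ 2p+k. So xy^2z ∉ L.
This is a contradiction; hence L is not regular.

a^{p+k} b^p c^{2p}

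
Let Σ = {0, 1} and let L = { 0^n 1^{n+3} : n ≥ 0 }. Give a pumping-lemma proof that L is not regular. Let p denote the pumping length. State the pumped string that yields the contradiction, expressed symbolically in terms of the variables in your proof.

0^{p+k} 1^{p+3}

Assume L is regular; let p be its pumping constant.
Choose w = 0^p 1^{p+3}, which is in L with |w| = 2p+3 ≥ p.
The pumping lemma gives a decomposition w = xyz where |xy| ≤ p and y is nonempty.
Since the first p symbols of w are all 0's and |xy| ≤ p, y lies entirely in the leading 0-block: y = 0^k for some k with 1 ≤ k ≤ p.
Pump with i = 2: xy^2z = 0^{p+k} 1^{p+3}. For this to lie in L we would need p+3 = (p+k)+3, which forces k = 0. But k ≥ 1, so xy^2z ∉ L.
This contradicts the pumping lemma, so L is not regular.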